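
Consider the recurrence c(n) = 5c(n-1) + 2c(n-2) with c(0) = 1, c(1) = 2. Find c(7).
Computing the sequence terms:
1, 2, 12, 64, 344, 1848, 9928, 53336

53336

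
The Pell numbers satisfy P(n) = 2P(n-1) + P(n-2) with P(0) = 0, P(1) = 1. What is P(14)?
Computing the sequence terms:
0, 1, 2, 5, 12, 29, 70, 169, 408, 985, 2378, 5741, 13860, 33461, 80782

80782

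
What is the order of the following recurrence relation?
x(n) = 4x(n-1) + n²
The order is the largest lag k for which x(n-k) appears. Here the deepest term is x(n-1) (the n² term is non-homogeneous and does not affect the order), so the order is 1.

Order 1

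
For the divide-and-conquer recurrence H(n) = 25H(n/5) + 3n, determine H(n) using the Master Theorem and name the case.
Master Theorem template: H(n) = a·H(n/b) + f(n).
Here: a=25, b=5, f(n)=3n
Compute log_b(a) = log_5(25) = 2.
f(n) = 3n = O(n^(2-ε)) with ε = 1. Case 1: H(n) = Θ(n^log_b(a)) = Θ(n^2).

Case 1: H(n) = Θ(n^2)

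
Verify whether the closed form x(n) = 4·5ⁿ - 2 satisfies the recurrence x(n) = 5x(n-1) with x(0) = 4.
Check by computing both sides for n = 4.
From the recurrence with x(0) = 4:
  x(0) = 4, x(1) = 20, x(2) = 100, x(3) = 500, x(4) = 2500
  so the recurrence gives x(4) = 2500.
From the proposed closed form x(n) = 4·5ⁿ - 2:
  x(4) = 2498.
The recurrence gives 2500 but the closed form gives 2498, so the closed form does not satisfy the recurrence.

No, the closed form is incorrect.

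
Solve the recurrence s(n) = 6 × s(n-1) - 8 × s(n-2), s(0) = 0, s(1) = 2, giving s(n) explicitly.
Recurrence: s(n) = 6 × s(n-1) - 8 × s(n-2), initial: s(0) = 0, s(1) = 2.
Characteristic equation: r² - 6r + 8 = 0, which factors as (r - 4)(r - 2) = 0, so r = 4, 2. General solution s(n) = A·4ⁿ + B·2ⁿ. From s(0) = 0: A + B = 0. From s(1) = 2: 4A + 2B = 2. Solving gives A = 1, B = -1.

s(n) = 4ⁿ - 2ⁿ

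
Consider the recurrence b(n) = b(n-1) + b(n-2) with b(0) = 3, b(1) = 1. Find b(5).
Computing the sequence terms:
3, 1, 4, 5, 9, 14

14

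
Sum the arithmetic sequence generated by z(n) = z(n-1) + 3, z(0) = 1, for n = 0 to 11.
Computing the sequence terms: 1, 4, 7, 10, 13, 16, 19, 22, 25, 28, 31, 34
Adding these values together:

210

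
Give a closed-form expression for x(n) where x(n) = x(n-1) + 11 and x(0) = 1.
Recurrence: x(n) = x(n-1) + 11, initial: x(0) = 1.
Each step adds 11, so x(n) = x(0) + 11n = 11n + 1.

x(n) = 11n + 1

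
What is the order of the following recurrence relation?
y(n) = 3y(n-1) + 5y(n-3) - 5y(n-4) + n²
The order is the largest lag k for which y(n-k) appears. Here the deepest term is y(n-4) (the n² term is non-homogeneous and does not affect the order), so the order is 4.

Order 4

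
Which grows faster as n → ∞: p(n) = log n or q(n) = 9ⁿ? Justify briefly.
Comparing growth rates:
Growth-rate hierarchy: log n ≺ any polynomial ≺ any exponential cⁿ (c>1) ≺ n! ≺ nⁿ.
exponential base 9 dominates logarithmic asymptotically.

q(n) grows faster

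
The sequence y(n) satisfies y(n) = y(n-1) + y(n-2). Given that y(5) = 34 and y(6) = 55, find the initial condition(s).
Work backwards using y(k) = y(k+2) - y(k+1):
y(4) = y(6) - y(5) = 55 - 34 = 21
y(3) = y(5) - y(4) = 34 - 21 = 13
y(2) = y(4) - y(3) = 21 - 13 = 8
y(1) = y(3) - y(2) = 13 - 8 = 5
y(0) = y(2) - y(1) = 8 - 5 = 3

y(0) = 3, y(1) = 5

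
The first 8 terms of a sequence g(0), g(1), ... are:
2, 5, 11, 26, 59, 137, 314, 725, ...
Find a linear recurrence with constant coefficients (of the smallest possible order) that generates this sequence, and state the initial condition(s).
Look for the lowest-order linear relation among consecutive terms.
Observation: g(n) - 1·g(n-1) - (3)·g(n-2) = 0 holds for the shown terms, and no order-1 relation g(n) = α·g(n-1) + β fits.
Check at n=3: 1·11 + (3)·5 = 26. ✓

g(n) = g(n-1) + 3g(n-2), g(0) = 2, g(1) = 5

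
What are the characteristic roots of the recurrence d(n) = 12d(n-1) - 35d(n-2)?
Substitute d(n) = rⁿ and divide through by rⁿ⁻²: r² - 12r + 35 = 0
Factor: (r - 7)(r - 5) = 0, so r = 7, 5.
General solution: d(n) = A·7ⁿ + B·5ⁿ

Characteristic: r² - 12r + 35 = 0, Roots: r = 7, 5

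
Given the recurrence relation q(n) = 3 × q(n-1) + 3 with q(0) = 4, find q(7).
Computing step by step:
q(0) = 4
q(1) = 3 × 4 + 3 = 15
q(2) = 3 × 15 + 3 = 48
q(3) = 3 × 48 + 3 = 147
q(4) = 3 × 147 + 3 = 444
q(5) = 3 × 444 + 3 = 1335
q(6) = 3 × 1335 + 3 = 4008
q(7) = 3 × 4008 + 3 = 12027

12027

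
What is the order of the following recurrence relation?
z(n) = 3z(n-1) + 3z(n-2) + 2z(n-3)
The order is the largest lag k for which z(n-k) appears. Here the deepest term is z(n-3), so the order is 3.

Order 3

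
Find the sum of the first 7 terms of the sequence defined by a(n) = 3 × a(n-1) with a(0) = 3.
Computing the sequence terms: 3, 9, 27, 81, 243, 729, 2187
Adding these values together:

3279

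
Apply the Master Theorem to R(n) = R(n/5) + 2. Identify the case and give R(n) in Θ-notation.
Master Theorem template: R(n) = a·R(n/b) + f(n).
Here: a=1, b=5, f(n)=2
Compute log_b(a) = log_5(1) = 0.
f(n) = 2 = Θ(1). Case 2: R(n) = Θ(log n).

Case 2: R(n) = Θ(log n)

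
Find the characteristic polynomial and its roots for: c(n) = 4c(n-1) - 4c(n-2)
Substitute c(n) = rⁿ and divide through by rⁿ⁻²: r² - 4r + 4 = 0
Factor: (r - 2)² = 0, so r = 2 (double root).
General solution: c(n) = (A + Bn)·2ⁿ

Characteristic: r² - 4r + 4 = 0, Roots: r = 2 (double root)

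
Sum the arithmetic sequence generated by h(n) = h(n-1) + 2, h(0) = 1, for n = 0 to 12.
Computing the sequence terms: 1, 3, 5, 7, 9, 11, 13, 15, 17, 19, 21, 23, 25
Adding these values together:

169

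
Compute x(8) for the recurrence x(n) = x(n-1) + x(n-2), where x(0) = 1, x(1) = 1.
Computing the sequence terms:
1, 1, 2, 3, 5, 8, 13, 21, 34

34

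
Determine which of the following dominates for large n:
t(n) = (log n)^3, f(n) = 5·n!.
Comparing growth rates:
Growth-rate hierarchy: log n ≺ any polynomial ≺ any exponential cⁿ (c>1) ≺ n! ≺ nⁿ.
factorial dominates polylogarithmic (log n)^3 asymptotically.

f(n) grows faster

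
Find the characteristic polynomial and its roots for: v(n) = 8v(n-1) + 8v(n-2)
Substitute v(n) = rⁿ and divide through by rⁿ⁻²: r² - 8r - 8 = 0
Discriminant: 8² + 4·8 = 96, not a perfect square, so by the quadratic formula r = (8 ± √96)/2.
General solution: v(n) = A·r₁ⁿ + B·r₂ⁿ where r₁,r₂ = (8 ± √96)/2

Characteristic: r² - 8r - 8 = 0, Roots: r = (8 ± √96)/2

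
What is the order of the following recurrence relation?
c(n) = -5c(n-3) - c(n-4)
The order is the largest lag k for which c(n-k) appears. Here the deepest term is c(n-4), so the order is 4.

Order 4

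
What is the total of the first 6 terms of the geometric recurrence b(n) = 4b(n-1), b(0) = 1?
Computing the sequence terms: 1, 4, 16, 64, 256, 1024
Adding these values together:

1365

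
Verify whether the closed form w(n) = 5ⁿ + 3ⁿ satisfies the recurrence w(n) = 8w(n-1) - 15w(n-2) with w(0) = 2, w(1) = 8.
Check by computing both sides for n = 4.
From the recurrence with w(0) = 2, w(1) = 8:
  w(0) = 2, w(1) = 8, w(2) = 34, w(3) = 152, w(4) = 706
  so the recurrence gives w(4) = 706.
From the proposed closed form w(n) = 5ⁿ + 3ⁿ:
  w(4) = 706.
Both sides give 706 at n = 4, and the initial condition(s) match, so the closed form is consistent.

Yes, the closed form is correct.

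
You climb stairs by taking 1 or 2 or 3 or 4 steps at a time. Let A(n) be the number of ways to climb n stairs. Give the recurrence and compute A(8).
Condition on the size of the last step (1 to 4): before it there were n-1, …, n-4 stairs climbed, and these cases are disjoint, so A(n) = A(n-1) + A(n-2) + A(n-3) + A(n-4) (order-4 linear recurrence).
Initial conditions by direct count (compositions of i into parts ≤ 4): A(1) = 1; A(2) = 2; A(3) = 4; A(4) = 8.
Iterating the recurrence: A(5) = 15, A(6) = 29, A(7) = 56, A(8) = 108.

A(n) = A(n-1) + A(n-2) + A(n-3) + A(n-4), A(1) = 1, A(2) = 2, A(3) = 4, A(4) = 8; A(8) = 108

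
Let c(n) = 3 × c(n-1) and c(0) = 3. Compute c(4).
Computing step by step:
c(0) = 3
c(1) = 3 × 3 = 9
c(2) = 3 × 9 = 27
c(3) = 3 × 27 = 81
c(4) = 3 × 81 = 243

243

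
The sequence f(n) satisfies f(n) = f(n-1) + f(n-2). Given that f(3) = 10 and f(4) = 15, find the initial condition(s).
Work backwards using f(k) = f(k+2) - f(k+1):
f(2) = f(4) - f(3) = 15 - 10 = 5
f(1) = f(3) - f(2) = 10 - 5 = 5
f(0) = f(2) - f(1) = 5 - 5 = 0

f(0) = 0, f(1) = 5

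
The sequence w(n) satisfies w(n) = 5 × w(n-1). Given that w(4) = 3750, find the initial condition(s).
In general w(n) = 5ⁿ · w(0). At n = 4: w(0) = w(4) / 5^4 = 3750 / 625 = 6.

w(0) = 6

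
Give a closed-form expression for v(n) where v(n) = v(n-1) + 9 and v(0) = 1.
Recurrence: v(n) = v(n-1) + 9, initial: v(0) = 1.
Each step adds 9, so v(n) = v(0) + 9n = 9n + 1.

v(n) = 9n + 1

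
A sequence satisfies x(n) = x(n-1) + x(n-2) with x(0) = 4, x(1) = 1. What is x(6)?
Computing the sequence terms:
4, 1, 5, 6, 11, 17, 28

28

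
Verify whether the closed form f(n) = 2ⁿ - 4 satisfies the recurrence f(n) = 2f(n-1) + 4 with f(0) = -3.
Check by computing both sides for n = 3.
From the recurrence with f(0) = -3:
  f(0) = -3, f(1) = -2, f(2) = 0, f(3) = 4
  so the recurrence gives f(3) = 4.
From the proposed closed form f(n) = 2ⁿ - 4:
  f(3) = 4.
Both sides give 4 at n = 3, and the initial condition(s) match, so the closed form is consistent.

Yes, the closed form is correct.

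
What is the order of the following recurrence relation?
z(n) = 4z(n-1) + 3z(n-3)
The order is the largest lag k for which z(n-k) appears. Here the deepest term is z(n-3), so the order is 3.

Order 3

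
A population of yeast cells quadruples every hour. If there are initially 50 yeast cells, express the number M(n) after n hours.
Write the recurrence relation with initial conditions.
Each hour multiplies the count by 4, so the count after n hours depends only on the count after n-1 hours: M(n) = 4 × M(n-1). The starting count gives M(0) = 50.
Unrolling n times gives the closed form M(n) = 50 × 4ⁿ.

M(n) = 4 × M(n-1), M(0) = 50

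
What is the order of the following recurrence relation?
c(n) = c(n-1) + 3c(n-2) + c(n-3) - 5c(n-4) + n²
The order is the largest lag k for which c(n-k) appears. Here the deepest term is c(n-4) (the n² term is non-homogeneous and does not affect the order), so the order is 4.

Order 4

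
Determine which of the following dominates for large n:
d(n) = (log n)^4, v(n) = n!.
Comparing growth rates:
Growth-rate hierarchy: log n ≺ any polynomial ≺ any exponential cⁿ (c>1) ≺ n! ≺ nⁿ.
factorial dominates polylogarithmic (log n)^4 asymptotically.

v(n) grows faster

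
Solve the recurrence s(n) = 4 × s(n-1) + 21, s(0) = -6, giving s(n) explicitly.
Recurrence: s(n) = 4 × s(n-1) + 21, initial: s(0) = -6.
Try s(n) = A·4ⁿ + C. Substituting: A·4ⁿ + C = 4(A·4ⁿ⁻¹ + C) + 21 = A·4ⁿ + 4C + 21, so C = 4C + 21, giving C = -7. Then s(0) = A - 7 = -6 gives A = 1.

s(n) = 4ⁿ - 7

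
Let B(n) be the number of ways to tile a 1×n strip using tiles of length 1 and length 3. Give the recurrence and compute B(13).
Condition on the last tile: it has length 1 (leaving a 1×(n-1) strip) or length 3 (leaving a 1×(n-3) strip), so B(n) = B(n-1) + B(n-3) (order-3 linear recurrence).
For 0 ≤ i < 3 only unit tiles fit, so B(i) = 1.
Iterating the recurrence: B(3) = 2, B(4) = 3, B(5) = 4, B(6) = 6, B(7) = 9, B(8) = 13, B(9) = 19, B(10) = 28, B(11) = 41, B(12) = 60, B(13) = 88.

B(n) = B(n-1) + B(n-3), with B(i) = 1 for 0 ≤ i < 3; B(13) = 88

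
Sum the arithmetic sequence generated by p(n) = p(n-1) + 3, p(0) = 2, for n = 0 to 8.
Computing the sequence terms: 2, 5, 8, 11, 14, 17, 20, 23, 26
Adding these values together:

126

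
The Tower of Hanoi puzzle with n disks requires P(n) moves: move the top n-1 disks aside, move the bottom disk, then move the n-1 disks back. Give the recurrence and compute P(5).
Moving n disks = move the top n-1 disks aside (P(n-1) moves) + move the largest disk (1 move) + move the n-1 disks back on top (P(n-1) moves), so P(n) = 2P(n-1) + 1, with P(1) = 1 (a single disk takes one move).
First terms: 1, 3, 7, 15, 31, … — each is one less than a power of 2. Indeed P(n) + 1 = 2(P(n-1) + 1) with P(1) + 1 = 2, so P(n) + 1 = 2ⁿ and P(n) = 2ⁿ - 1.
Hence P(5) = 2^5 - 1 = 32 - 1 = 31.

P(n) = 2P(n-1) + 1, P(1) = 1; P(5) = 31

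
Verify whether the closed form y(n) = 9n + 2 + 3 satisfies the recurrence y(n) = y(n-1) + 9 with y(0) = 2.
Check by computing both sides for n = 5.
From the recurrence with y(0) = 2:
  y(0) = 2, y(1) = 11, y(2) = 20, y(3) = 29, y(4) = 38, y(5) = 47
  so the recurrence gives y(5) = 47.
From the proposed closed form y(n) = 9n + 2 + 3:
  y(5) = 50.
The recurrence gives 47 but the closed form gives 50, so the closed form does not satisfy the recurrence.

No, the closed form is incorrect.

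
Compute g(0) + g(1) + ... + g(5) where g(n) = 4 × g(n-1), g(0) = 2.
Computing the sequence terms: 2, 8, 32, 128, 512, 2048
Adding these values together:

2730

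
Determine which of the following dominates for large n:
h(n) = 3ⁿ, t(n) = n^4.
Comparing growth rates:
Growth-rate hierarchy: log n ≺ any polynomial ≺ any exponential cⁿ (c>1) ≺ n! ≺ nⁿ.
exponential base 3 dominates polynomial degree 4 asymptotically.

h(n) grows faster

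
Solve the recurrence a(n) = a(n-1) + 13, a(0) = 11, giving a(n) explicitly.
Recurrence: a(n) = a(n-1) + 13, initial: a(0) = 11.
Each step adds 13, so a(n) = a(0) + 13n = 13n + 11.

a(n) = 13n + 11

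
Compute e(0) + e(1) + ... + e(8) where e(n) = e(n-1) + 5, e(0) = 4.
Computing the sequence terms: 4, 9, 14, 19, 24, 29, 34, 39, 44
Adding these values together:

216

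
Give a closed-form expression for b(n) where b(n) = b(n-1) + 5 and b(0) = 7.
Recurrence: b(n) = b(n-1) + 5, initial: b(0) = 7.
Each step adds 5, so b(n) = b(0) + 5n = 5n + 7.

b(n) = 5n + 7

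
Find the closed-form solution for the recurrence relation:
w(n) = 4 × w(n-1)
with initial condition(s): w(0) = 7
Recurrence: w(n) = 4 × w(n-1), initial: w(0) = 7.
Each term is 4 times the previous, so this is geometric with ratio 4. After n steps: w(n) = w(0)·4ⁿ = 7·4ⁿ.

w(n) = 7·4ⁿ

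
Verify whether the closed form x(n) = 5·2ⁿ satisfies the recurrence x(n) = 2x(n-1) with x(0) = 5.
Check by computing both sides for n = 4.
From the recurrence with x(0) = 5:
  x(0) = 5, x(1) = 10, x(2) = 20, x(3) = 40, x(4) = 80
  so the recurrence gives x(4) = 80.
From the proposed closed form x(n) = 5·2ⁿ:
  x(4) = 80.
Both sides give 80 at n = 4, and the initial condition(s) match, so the closed form is consistent.

Yes, the closed form is correct.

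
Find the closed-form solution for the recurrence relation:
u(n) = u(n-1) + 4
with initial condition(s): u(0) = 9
Recurrence: u(n) = u(n-1) + 4, initial: u(0) = 9.
Each step adds 4, so u(n) = u(0) + 4n = 4n + 9.

u(n) = 4n + 9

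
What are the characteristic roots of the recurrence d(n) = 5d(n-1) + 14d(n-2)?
Substitute d(n) = rⁿ and divide through by rⁿ⁻²: r² - 5r - 14 = 0
Factor: (r + 2)(r - 7) = 0, so r = -2, 7.
General solution: d(n) = A·(-2)ⁿ + B·7ⁿ

Characteristic: r² - 5r - 14 = 0, Roots: r = -2, 7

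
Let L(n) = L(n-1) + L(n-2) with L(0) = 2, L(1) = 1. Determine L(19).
Computing the sequence terms:
2, 1, 3, 4, 7, 11, 18, 29, 47, 76, 123, 199, 322, 521, 843, 1364, 2207, 3571, 5778, 9349

9349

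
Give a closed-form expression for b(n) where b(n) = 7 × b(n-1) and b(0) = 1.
Recurrence: b(n) = 7 × b(n-1), initial: b(0) = 1.
Each term is 7 times the previous, so this is geometric with ratio 7. After n steps: b(n) = b(0)·7ⁿ = 7ⁿ.

b(n) = 7ⁿ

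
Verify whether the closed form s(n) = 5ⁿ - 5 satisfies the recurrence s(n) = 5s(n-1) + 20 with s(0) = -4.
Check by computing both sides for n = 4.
From the recurrence with s(0) = -4:
  s(0) = -4, s(1) = 0, s(2) = 20, s(3) = 120, s(4) = 620
  so the recurrence gives s(4) = 620.
From the proposed closed form s(n) = 5ⁿ - 5:
  s(4) = 620.
Both sides give 620 at n = 4, and the initial condition(s) match, so the closed form is consistent.

Yes, the closed form is correct.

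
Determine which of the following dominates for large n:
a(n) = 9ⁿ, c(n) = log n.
Comparing growth rates:
Growth-rate hierarchy: log n ≺ any polynomial ≺ any exponential cⁿ (c>1) ≺ n! ≺ nⁿ.
exponential base 9 dominates logarithmic asymptotically.

a(n) grows faster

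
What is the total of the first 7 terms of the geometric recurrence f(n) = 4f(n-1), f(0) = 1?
Computing the sequence terms: 1, 4, 16, 64, 256, 1024, 4096
Adding these values together:

5461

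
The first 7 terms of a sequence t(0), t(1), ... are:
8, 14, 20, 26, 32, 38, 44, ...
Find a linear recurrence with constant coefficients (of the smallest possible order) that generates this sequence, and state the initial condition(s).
Look for the lowest-order linear relation among consecutive terms.
Observation: consecutive differences are constant (= 6).
Check at n=2: 1·14 + 6 = 20. ✓

t(n) = t(n-1) + 6, t(0) = 8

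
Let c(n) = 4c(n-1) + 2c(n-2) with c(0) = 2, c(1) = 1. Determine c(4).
Computing the sequence terms:
2, 1, 8, 34, 152

152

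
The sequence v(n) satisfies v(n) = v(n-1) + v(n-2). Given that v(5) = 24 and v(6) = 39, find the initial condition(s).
Work backwards using v(k) = v(k+2) - v(k+1):
v(4) = v(6) - v(5) = 39 - 24 = 15
v(3) = v(5) - v(4) = 24 - 15 = 9
v(2) = v(4) - v(3) = 15 - 9 = 6
v(1) = v(3) - v(2) = 9 - 6 = 3
v(0) = v(2) - v(1) = 6 - 3 = 3

v(0) = 3, v(1) = 3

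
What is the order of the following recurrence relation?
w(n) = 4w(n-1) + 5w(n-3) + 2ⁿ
The order is the largest lag k for which w(n-k) appears. Here the deepest term is w(n-3) (the 2ⁿ term is non-homogeneous and does not affect the order), so the order is 3.

Order 3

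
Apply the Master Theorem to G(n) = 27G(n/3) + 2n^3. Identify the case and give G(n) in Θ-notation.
Master Theorem template: G(n) = a·G(n/b) + f(n).
Here: a=27, b=3, f(n)=2n^3
Compute log_b(a) = log_3(27) = 3.
f(n) = 2n^3 = Θ(n^3). Case 2: G(n) = Θ(n^3 log n).

Case 2: G(n) = Θ(n^3 log n)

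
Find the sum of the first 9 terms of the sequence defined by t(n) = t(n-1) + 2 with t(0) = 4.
Computing the sequence terms: 4, 6, 8, 10, 12, 14, 16, 18, 20
Adding these values together:

108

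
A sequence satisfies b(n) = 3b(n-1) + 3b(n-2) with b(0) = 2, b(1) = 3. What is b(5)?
Computing the sequence terms:
2, 3, 15, 54, 207, 783

783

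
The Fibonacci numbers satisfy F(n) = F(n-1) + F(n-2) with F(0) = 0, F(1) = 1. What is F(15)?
Computing the sequence terms:
0, 1, 1, 2, 3, 5, 8, 13, 21, 34, 55, 89, 144, 233, 377, 610

610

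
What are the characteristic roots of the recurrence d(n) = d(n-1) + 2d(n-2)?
Substitute d(n) = rⁿ and divide through by rⁿ⁻²: r² - r - 2 = 0
Factor: (r + 1)(r - 2) = 0, so r = -1, 2.
General solution: d(n) = A·(-1)ⁿ + B·2ⁿ

Characteristic: r² - r - 2 = 0, Roots: r = -1, 2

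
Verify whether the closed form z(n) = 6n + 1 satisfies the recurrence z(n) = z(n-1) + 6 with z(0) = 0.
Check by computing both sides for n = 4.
From the recurrence with z(0) = 0:
  z(0) = 0, z(1) = 6, z(2) = 12, z(3) = 18, z(4) = 24
  so the recurrence gives z(4) = 24.
From the proposed closed form z(n) = 6n + 1:
  z(4) = 25.
The recurrence gives 24 but the closed form gives 25, so the closed form does not satisfy the recurrence.

No, the closed form is incorrect.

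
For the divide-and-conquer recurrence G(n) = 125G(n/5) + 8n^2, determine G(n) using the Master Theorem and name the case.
Master Theorem template: G(n) = a·G(n/b) + f(n).
Here: a=125, b=5, f(n)=8n^2
Compute log_b(a) = log_5(125) = 3.
f(n) = 8n^2 = O(n^(3-ε)) with ε = 1. Case 1: G(n) = Θ(n^log_b(a)) = Θ(n^3).

Case 1: G(n) = Θ(n^3)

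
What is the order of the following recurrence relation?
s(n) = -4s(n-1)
The order is the largest lag k for which s(n-k) appears. Here the deepest term is s(n-1), so the order is 1.

Order 1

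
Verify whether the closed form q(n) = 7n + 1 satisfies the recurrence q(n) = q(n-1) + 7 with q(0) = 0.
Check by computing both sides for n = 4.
From the recurrence with q(0) = 0:
  q(0) = 0, q(1) = 7, q(2) = 14, q(3) = 21, q(4) = 28
  so the recurrence gives q(4) = 28.
From the proposed closed form q(n) = 7n + 1:
  q(4) = 29.
The recurrence gives 28 but the closed form gives 29, so the closed form does not satisfy the recurrence.

No, the closed form is incorrect.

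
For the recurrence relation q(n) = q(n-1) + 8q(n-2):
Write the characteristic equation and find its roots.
Substitute q(n) = rⁿ and divide through by rⁿ⁻²: r² - r - 8 = 0
Discriminant: 1² + 4·8 = 33, not a perfect square, so by the quadratic formula r = (1 ± √33)/2.
General solution: q(n) = A·r₁ⁿ + B·r₂ⁿ where r₁,r₂ = (1 ± √33)/2

Characteristic: r² - r - 8 = 0, Roots: r = (1 ± √33)/2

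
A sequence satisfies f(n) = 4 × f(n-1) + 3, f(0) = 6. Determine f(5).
Computing step by step:
f(0) = 6
f(1) = 4 × 6 + 3 = 27
f(2) = 4 × 27 + 3 = 111
f(3) = 4 × 111 + 3 = 447
f(4) = 4 × 447 + 3 = 1791
f(5) = 4 × 1791 + 3 = 7167

7167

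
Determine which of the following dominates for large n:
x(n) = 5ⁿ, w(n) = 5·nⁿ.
Comparing growth rates:
Growth-rate hierarchy: log n ≺ any polynomial ≺ any exponential cⁿ (c>1) ≺ n! ≺ nⁿ.
super-exponential nⁿ dominates exponential base 5 asymptotically.

w(n) grows faster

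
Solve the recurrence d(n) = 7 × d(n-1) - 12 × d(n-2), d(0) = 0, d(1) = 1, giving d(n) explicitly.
Recurrence: d(n) = 7 × d(n-1) - 12 × d(n-2), initial: d(0) = 0, d(1) = 1.
Characteristic equation: r² - 7r + 12 = 0, which factors as (r - 4)(r - 3) = 0, so r = 4, 3. General solution d(n) = A·4ⁿ + B·3ⁿ. From d(0) = 0: A + B = 0. From d(1) = 1: 4A + 3B = 1. Solving gives A = 1, B = -1.

d(n) = 4ⁿ - 3ⁿ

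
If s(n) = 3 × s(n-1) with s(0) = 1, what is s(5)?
Computing step by step:
s(0) = 1
s(1) = 3 × 1 = 3
s(2) = 3 × 3 = 9
s(3) = 3 × 9 = 27
s(4) = 3 × 27 = 81
s(5) = 3 × 81 = 243

243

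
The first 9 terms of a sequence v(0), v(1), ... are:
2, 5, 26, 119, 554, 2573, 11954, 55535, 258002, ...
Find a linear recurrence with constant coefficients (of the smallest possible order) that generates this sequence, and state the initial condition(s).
Look for the lowest-order linear relation among consecutive terms.
Observation: v(n) - 4·v(n-1) - (3)·v(n-2) = 0 holds for the shown terms, and no order-1 relation v(n) = α·v(n-1) + β fits.
Check at n=3: 4·26 + (3)·5 = 119. ✓

v(n) = 4v(n-1) + 3v(n-2), v(0) = 2, v(1) = 5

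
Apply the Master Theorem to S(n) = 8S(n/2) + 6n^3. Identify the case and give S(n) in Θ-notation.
Master Theorem template: S(n) = a·S(n/b) + f(n).
Here: a=8, b=2, f(n)=6n^3
Compute log_b(a) = log_2(8) = 3.
f(n) = 6n^3 = Θ(n^3). Case 2: S(n) = Θ(n^3 log n).

Case 2: S(n) = Θ(n^3 log n)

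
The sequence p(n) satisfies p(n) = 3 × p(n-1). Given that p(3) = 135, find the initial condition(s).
In general p(n) = 3ⁿ · p(0). At n = 3: p(0) = p(3) / 3^3 = 135 / 27 = 5.

p(0) = 5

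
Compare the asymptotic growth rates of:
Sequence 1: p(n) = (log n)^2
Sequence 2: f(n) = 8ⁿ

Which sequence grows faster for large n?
Comparing growth rates:
Growth-rate hierarchy: log n ≺ any polynomial ≺ any exponential cⁿ (c>1) ≺ n! ≺ nⁿ.
exponential base 8 dominates polylogarithmic (log n)^2 asymptotically.

f(n) grows faster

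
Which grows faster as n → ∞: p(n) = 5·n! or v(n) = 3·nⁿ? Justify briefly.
Comparing growth rates:
Growth-rate hierarchy: log n ≺ any polynomial ≺ any exponential cⁿ (c>1) ≺ n! ≺ nⁿ.
super-exponential nⁿ dominates factorial asymptotically.

v(n) grows faster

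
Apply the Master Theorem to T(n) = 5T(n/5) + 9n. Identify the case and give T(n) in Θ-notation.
Master Theorem template: T(n) = a·T(n/b) + f(n).
Here: a=5, b=5, f(n)=9n
Compute log_b(a) = log_5(5) = 1.
f(n) = 9n = Θ(n). Case 2: T(n) = Θ(n log n).

Case 2: T(n) = Θ(n log n)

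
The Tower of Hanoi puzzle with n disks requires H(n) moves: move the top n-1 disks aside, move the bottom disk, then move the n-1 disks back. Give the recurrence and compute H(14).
Moving n disks = move the top n-1 disks aside (H(n-1) moves) + move the largest disk (1 move) + move the n-1 disks back on top (H(n-1) moves), so H(n) = 2H(n-1) + 1, with H(1) = 1 (a single disk takes one move).
First terms: 1, 3, 7, 15, 31, 63, … — each is one less than a power of 2. Indeed H(n) + 1 = 2(H(n-1) + 1) with H(1) + 1 = 2, so H(n) + 1 = 2ⁿ and H(n) = 2ⁿ - 1.
Hence H(14) = 2^14 - 1 = 16384 - 1 = 16383.

H(n) = 2H(n-1) + 1, H(1) = 1; H(14) = 16383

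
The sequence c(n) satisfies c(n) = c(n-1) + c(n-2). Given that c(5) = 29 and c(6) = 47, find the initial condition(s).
Work backwards using c(k) = c(k+2) - c(k+1):
c(4) = c(6) - c(5) = 47 - 29 = 18
c(3) = c(5) - c(4) = 29 - 18 = 11
c(2) = c(4) - c(3) = 18 - 11 = 7
c(1) = c(3) - c(2) = 11 - 7 = 4
c(0) = c(2) - c(1) = 7 - 4 = 3

c(0) = 3, c(1) = 4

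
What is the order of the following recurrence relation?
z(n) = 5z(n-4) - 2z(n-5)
The order is the largest lag k for which z(n-k) appears. Here the deepest term is z(n-5), so the order is 5.

Order 5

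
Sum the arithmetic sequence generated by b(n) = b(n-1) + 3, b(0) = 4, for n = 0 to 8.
Computing the sequence terms: 4, 7, 10, 13, 16, 19, 22, 25, 28
Adding these values together:

144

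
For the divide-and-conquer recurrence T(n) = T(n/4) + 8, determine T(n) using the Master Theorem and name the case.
Master Theorem template: T(n) = a·T(n/b) + f(n).
Here: a=1, b=4, f(n)=8
Compute log_b(a) = log_4(1) = 0.
f(n) = 8 = Θ(1). Case 2: T(n) = Θ(log n).

Case 2: T(n) = Θ(log n)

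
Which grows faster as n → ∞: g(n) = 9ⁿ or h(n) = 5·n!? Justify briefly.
Comparing growth rates:
Growth-rate hierarchy: log n ≺ any polynomial ≺ any exponential cⁿ (c>1) ≺ n! ≺ nⁿ.
factorial dominates exponential base 9 asymptotically.

h(n) grows faster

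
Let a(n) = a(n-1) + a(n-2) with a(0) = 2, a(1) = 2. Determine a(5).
Computing the sequence terms:
2, 2, 4, 6, 10, 16

16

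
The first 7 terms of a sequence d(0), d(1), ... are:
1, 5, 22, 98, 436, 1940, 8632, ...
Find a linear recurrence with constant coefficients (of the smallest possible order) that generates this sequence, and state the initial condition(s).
Look for the lowest-order linear relation among consecutive terms.
Observation: d(n) - 4·d(n-1) - (2)·d(n-2) = 0 holds for the shown terms, and no order-1 relation d(n) = α·d(n-1) + β fits.
Check at n=3: 4·22 + (2)·5 = 98. ✓

d(n) = 4d(n-1) + 2d(n-2), d(0) = 1, d(1) = 5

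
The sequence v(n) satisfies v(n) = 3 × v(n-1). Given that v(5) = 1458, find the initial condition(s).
In general v(n) = 3ⁿ · v(0). At n = 5: v(0) = v(5) / 3^5 = 1458 / 243 = 6.

v(0) = 6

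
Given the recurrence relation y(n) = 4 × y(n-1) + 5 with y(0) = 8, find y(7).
Computing step by step:
y(0) = 8
y(1) = 4 × 8 + 5 = 37
y(2) = 4 × 37 + 5 = 153
y(3) = 4 × 153 + 5 = 617
y(4) = 4 × 617 + 5 = 2473
y(5) = 4 × 2473 + 5 = 9897
y(6) = 4 × 9897 + 5 = 39593
y(7) = 4 × 39593 + 5 = 158377

158377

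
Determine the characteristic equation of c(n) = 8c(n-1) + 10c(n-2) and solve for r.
Substitute c(n) = rⁿ and divide through by rⁿ⁻²: r² - 8r - 10 = 0
Discriminant: 8² + 4·10 = 104, not a perfect square, so by the quadratic formula r = (8 ± √104)/2.
General solution: c(n) = A·r₁ⁿ + B·r₂ⁿ where r₁,r₂ = (8 ± √104)/2

Characteristic: r² - 8r - 10 = 0, Roots: r = (8 ± √104)/2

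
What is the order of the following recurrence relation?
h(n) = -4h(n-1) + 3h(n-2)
The order is the largest lag k for which h(n-k) appears. Here the deepest term is h(n-2), so the order is 2.

Order 2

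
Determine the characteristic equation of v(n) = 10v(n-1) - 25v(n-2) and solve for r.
Substitute v(n) = rⁿ and divide through by rⁿ⁻²: r² - 10r + 25 = 0
Factor: (r - 5)² = 0, so r = 5 (double root).
General solution: v(n) = (A + Bn)·5ⁿ

Characteristic: r² - 10r + 25 = 0, Roots: r = 5 (double root)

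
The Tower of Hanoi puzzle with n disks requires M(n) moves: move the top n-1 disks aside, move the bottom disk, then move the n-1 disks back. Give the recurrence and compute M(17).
Moving n disks = move the top n-1 disks aside (M(n-1) moves) + move the largest disk (1 move) + move the n-1 disks back on top (M(n-1) moves), so M(n) = 2M(n-1) + 1, with M(1) = 1 (a single disk takes one move).
First terms: 1, 3, 7, 15, 31, 63, … — each is one less than a power of 2. Indeed M(n) + 1 = 2(M(n-1) + 1) with M(1) + 1 = 2, so M(n) + 1 = 2ⁿ and M(n) = 2ⁿ - 1.
Hence M(17) = 2^17 - 1 = 131072 - 1 = 131071.

M(n) = 2M(n-1) + 1, M(1) = 1; M(17) = 131071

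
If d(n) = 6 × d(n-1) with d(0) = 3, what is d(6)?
Computing step by step:
d(0) = 3
d(1) = 6 × 3 = 18
d(2) = 6 × 18 = 108
d(3) = 6 × 108 = 648
d(4) = 6 × 648 = 3888
d(5) = 6 × 3888 = 23328
d(6) = 6 × 23328 = 139968

139968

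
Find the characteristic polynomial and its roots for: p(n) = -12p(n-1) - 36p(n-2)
Substitute p(n) = rⁿ and divide through by rⁿ⁻²: r² + 12r + 36 = 0
Factor: (r + 6)² = 0, so r = -6 (double root).
General solution: p(n) = (A + Bn)·(-6)ⁿ

Characteristic: r² + 12r + 36 = 0, Roots: r = -6 (double root)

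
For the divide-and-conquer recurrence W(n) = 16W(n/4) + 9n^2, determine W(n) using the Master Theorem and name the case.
Master Theorem template: W(n) = a·W(n/b) + f(n).
Here: a=16, b=4, f(n)=9n^2
Compute log_b(a) = log_4(16) = 2.
f(n) = 9n^2 = Θ(n^2). Case 2: W(n) = Θ(n^2 log n).

Case 2: W(n) = Θ(n^2 log n)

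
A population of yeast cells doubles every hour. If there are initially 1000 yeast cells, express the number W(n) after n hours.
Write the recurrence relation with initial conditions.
Each hour multiplies the count by 2, so the count after n hours depends only on the count after n-1 hours: W(n) = 2 × W(n-1). The starting count gives W(0) = 1000.
Unrolling n times gives the closed form W(n) = 1000 × 2ⁿ.

W(n) = 2 × W(n-1), W(0) = 1000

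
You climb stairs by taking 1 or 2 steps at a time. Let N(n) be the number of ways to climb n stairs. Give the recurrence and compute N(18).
Condition on the size of the last step (1 to 2): before it there were n-1, …, n-2 stairs climbed, and these cases are disjoint, so N(n) = N(n-1) + N(n-2) (Fibonacci-type sequence).
Initial conditions by direct count (compositions of i into parts ≤ 2): N(1) = 1; N(2) = 2.
Iterating the recurrence: N(3) = 3, N(4) = 5, N(5) = 8, N(6) = 13, N(7) = 21, N(8) = 34, N(9) = 55, N(10) = 89, N(11) = 144, N(12) = 233, N(13) = 377, N(14) = 610, N(15) = 987, N(16) = 1597, N(17) = 2584, N(18) = 4181.

N(n) = N(n-1) + N(n-2), N(1) = 1, N(2) = 2; N(18) = 4181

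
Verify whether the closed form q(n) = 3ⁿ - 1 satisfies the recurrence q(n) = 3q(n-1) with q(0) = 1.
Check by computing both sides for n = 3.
From the recurrence with q(0) = 1:
  q(0) = 1, q(1) = 3, q(2) = 9, q(3) = 27
  so the recurrence gives q(3) = 27.
From the proposed closed form q(n) = 3ⁿ - 1:
  q(3) = 26.
The recurrence gives 27 but the closed form gives 26, so the closed form does not satisfy the recurrence.

No, the closed form is incorrect.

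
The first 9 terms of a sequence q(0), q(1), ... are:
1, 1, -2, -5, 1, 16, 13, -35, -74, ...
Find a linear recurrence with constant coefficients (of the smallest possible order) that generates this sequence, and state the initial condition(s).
Look for the lowest-order linear relation among consecutive terms.
Observation: q(n) - 1·q(n-1) - (-3)·q(n-2) = 0 holds for the shown terms, and no order-1 relation q(n) = α·q(n-1) + β fits.
Check at n=3: 1·-2 + (-3)·1 = -5. ✓

q(n) = q(n-1) - 3q(n-2), q(0) = 1, q(1) = 1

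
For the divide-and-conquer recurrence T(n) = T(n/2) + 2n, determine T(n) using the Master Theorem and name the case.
Master Theorem template: T(n) = a·T(n/b) + f(n).
Here: a=1, b=2, f(n)=2n
Compute log_b(a) = log_2(1) = 0.
f(n) = 2n = Ω(n^(0+ε)) with ε = 1, and the regularity condition holds (a·f(n/b) = (a/b^1)·f(n) with a/b^1 = 2^-1 < 1). Case 3: T(n) = Θ(f(n)) = Θ(n).

Case 3: T(n) = Θ(n)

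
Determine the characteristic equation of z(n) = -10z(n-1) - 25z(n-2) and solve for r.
Substitute z(n) = rⁿ and divide through by rⁿ⁻²: r² + 10r + 25 = 0
Factor: (r + 5)² = 0, so r = -5 (double root).
General solution: z(n) = (A + Bn)·(-5)ⁿ

Characteristic: r² + 10r + 25 = 0, Roots: r = -5 (double root)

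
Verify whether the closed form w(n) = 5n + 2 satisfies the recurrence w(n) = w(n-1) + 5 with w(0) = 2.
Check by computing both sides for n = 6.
From the recurrence with w(0) = 2:
  w(0) = 2, w(1) = 7, w(2) = 12, w(3) = 17, w(4) = 22, w(5) = 27, w(6) = 32
  so the recurrence gives w(6) = 32.
From the proposed closed form w(n) = 5n + 2:
  w(6) = 32.
Both sides give 32 at n = 6, and the initial condition(s) match, so the closed form is consistent.

Yes, the closed form is correct.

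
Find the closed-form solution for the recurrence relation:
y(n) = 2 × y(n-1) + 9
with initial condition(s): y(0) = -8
Recurrence: y(n) = 2 × y(n-1) + 9, initial: y(0) = -8.
Try y(n) = A·2ⁿ + C. Substituting: A·2ⁿ + C = 2(A·2ⁿ⁻¹ + C) + 9 = A·2ⁿ + 2C + 9, so C = 2C + 9, giving C = -9. Then y(0) = A - 9 = -8 gives A = 1.

y(n) = 2ⁿ - 9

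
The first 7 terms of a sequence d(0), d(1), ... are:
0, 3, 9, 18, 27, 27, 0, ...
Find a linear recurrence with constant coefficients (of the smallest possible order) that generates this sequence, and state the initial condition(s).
Look for the lowest-order linear relation among consecutive terms.
Observation: d(n) - 3·d(n-1) - (-3)·d(n-2) = 0 holds for the shown terms, and no order-1 relation d(n) = α·d(n-1) + β fits.
Check at n=3: 3·9 + (-3)·3 = 18. ✓

d(n) = 3d(n-1) - 3d(n-2), d(0) = 0, d(1) = 3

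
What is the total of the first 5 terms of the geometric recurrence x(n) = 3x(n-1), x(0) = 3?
Computing the sequence terms: 3, 9, 27, 81, 243
Adding these values together:

363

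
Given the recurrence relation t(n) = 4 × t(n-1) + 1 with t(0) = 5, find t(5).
Computing step by step:
t(0) = 5
t(1) = 4 × 5 + 1 = 21
t(2) = 4 × 21 + 1 = 85
t(3) = 4 × 85 + 1 = 341
t(4) = 4 × 341 + 1 = 1365
t(5) = 4 × 1365 + 1 = 5461

5461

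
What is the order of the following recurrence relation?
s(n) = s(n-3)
The order is the largest lag k for which s(n-k) appears. Here the deepest term is s(n-3), so the order is 3.

Order 3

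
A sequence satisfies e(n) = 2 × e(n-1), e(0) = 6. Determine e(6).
Computing step by step:
e(0) = 6
e(1) = 2 × 6 = 12
e(2) = 2 × 12 = 24
e(3) = 2 × 24 = 48
e(4) = 2 × 48 = 96
e(5) = 2 × 96 = 192
e(6) = 2 × 192 = 384

384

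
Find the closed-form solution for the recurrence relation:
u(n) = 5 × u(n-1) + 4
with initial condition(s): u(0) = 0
Recurrence: u(n) = 5 × u(n-1) + 4, initial: u(0) = 0.
Try u(n) = A·5ⁿ + C. Substituting: A·5ⁿ + C = 5(A·5ⁿ⁻¹ + C) + 4 = A·5ⁿ + 5C + 4, so C = 5C + 4, giving C = -1. Then u(0) = A - 1 = 0 gives A = 1.

u(n) = 5ⁿ - 1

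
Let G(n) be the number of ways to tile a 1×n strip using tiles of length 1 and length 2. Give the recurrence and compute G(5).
Condition on the last tile: it has length 1 (leaving a 1×(n-1) strip) or length 2 (leaving a 1×(n-2) strip), so G(n) = G(n-1) + G(n-2) (order-2 linear recurrence).
For 0 ≤ i < 2 only unit tiles fit, so G(i) = 1.
Iterating the recurrence: G(2) = 2, G(3) = 3, G(4) = 5, G(5) = 8.

G(n) = G(n-1) + G(n-2), with G(i) = 1 for 0 ≤ i < 2; G(5) = 8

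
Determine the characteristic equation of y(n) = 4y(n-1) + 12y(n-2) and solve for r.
Substitute y(n) = rⁿ and divide through by rⁿ⁻²: r² - 4r - 12 = 0
Factor: (r - 6)(r + 2) = 0, so r = 6, -2.
General solution: y(n) = A·6ⁿ + B·(-2)ⁿ

Characteristic: r² - 4r - 12 = 0, Roots: r = 6, -2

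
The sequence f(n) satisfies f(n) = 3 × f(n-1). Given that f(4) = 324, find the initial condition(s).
In general f(n) = 3ⁿ · f(0). At n = 4: f(0) = f(4) / 3^4 = 324 / 81 = 4.

f(0) = 4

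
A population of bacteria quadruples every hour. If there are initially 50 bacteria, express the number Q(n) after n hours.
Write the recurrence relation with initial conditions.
Each hour multiplies the count by 4, so the count after n hours depends only on the count after n-1 hours: Q(n) = 4 × Q(n-1). The starting count gives Q(0) = 50.
Unrolling n times gives the closed form Q(n) = 50 × 4ⁿ.

Q(n) = 4 × Q(n-1), Q(0) = 50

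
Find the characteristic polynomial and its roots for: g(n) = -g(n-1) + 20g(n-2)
Substitute g(n) = rⁿ and divide through by rⁿ⁻²: r² + r - 20 = 0
Factor: (r - 4)(r + 5) = 0, so r = 4, -5.
General solution: g(n) = A·4ⁿ + B·(-5)ⁿ

Characteristic: r² + r - 20 = 0, Roots: r = 4, -5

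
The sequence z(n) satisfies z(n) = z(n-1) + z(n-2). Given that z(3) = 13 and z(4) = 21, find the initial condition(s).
Work backwards using z(k) = z(k+2) - z(k+1):
z(2) = z(4) - z(3) = 21 - 13 = 8
z(1) = z(3) - z(2) = 13 - 8 = 5
z(0) = z(2) - z(1) = 8 - 5 = 3

z(0) = 3, z(1) = 5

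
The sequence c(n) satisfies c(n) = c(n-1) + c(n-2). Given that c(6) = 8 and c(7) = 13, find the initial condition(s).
Work backwards using c(k) = c(k+2) - c(k+1):
c(5) = c(7) - c(6) = 13 - 8 = 5
c(4) = c(6) - c(5) = 8 - 5 = 3
c(3) = c(5) - c(4) = 5 - 3 = 2
c(2) = c(4) - c(3) = 3 - 2 = 1
c(1) = c(3) - c(2) = 2 - 1 = 1
c(0) = c(2) - c(1) = 1 - 1 = 0

c(0) = 0, c(1) = 1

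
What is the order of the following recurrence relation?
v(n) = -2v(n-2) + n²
The order is the largest lag k for which v(n-k) appears. Here the deepest term is v(n-2) (the n² term is non-homogeneous and does not affect the order), so the order is 2.

Order 2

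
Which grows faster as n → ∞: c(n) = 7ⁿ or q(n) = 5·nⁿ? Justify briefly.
Comparing growth rates:
Growth-rate hierarchy: log n ≺ any polynomial ≺ any exponential cⁿ (c>1) ≺ n! ≺ nⁿ.
super-exponential nⁿ dominates exponential base 7 asymptotically.

q(n) grows faster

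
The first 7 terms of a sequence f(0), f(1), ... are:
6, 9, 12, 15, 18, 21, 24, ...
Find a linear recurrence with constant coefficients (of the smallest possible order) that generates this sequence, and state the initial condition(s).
Look for the lowest-order linear relation among consecutive terms.
Observation: consecutive differences are constant (= 3).
Check at n=2: 1·9 + 3 = 12. ✓

f(n) = f(n-1) + 3, f(0) = 6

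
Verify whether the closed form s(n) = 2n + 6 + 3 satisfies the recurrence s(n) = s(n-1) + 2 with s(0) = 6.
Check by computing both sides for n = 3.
From the recurrence with s(0) = 6:
  s(0) = 6, s(1) = 8, s(2) = 10, s(3) = 12
  so the recurrence gives s(3) = 12.
From the proposed closed form s(n) = 2n + 6 + 3:
  s(3) = 15.
The recurrence gives 12 but the closed form gives 15, so the closed form does not satisfy the recurrence.

No, the closed form is incorrect.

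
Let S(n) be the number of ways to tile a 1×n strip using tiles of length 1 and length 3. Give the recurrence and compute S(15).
Condition on the last tile: it has length 1 (leaving a 1×(n-1) strip) or length 3 (leaving a 1×(n-3) strip), so S(n) = S(n-1) + S(n-3) (order-3 linear recurrence).
For 0 ≤ i < 3 only unit tiles fit, so S(i) = 1.
Iterating the recurrence: S(3) = 2, S(4) = 3, S(5) = 4, S(6) = 6, S(7) = 9, S(8) = 13, S(9) = 19, S(10) = 28, S(11) = 41, S(12) = 60, S(13) = 88, S(14) = 129, S(15) = 189.

S(n) = S(n-1) + S(n-3), with S(i) = 1 for 0 ≤ i < 3; S(15) = 189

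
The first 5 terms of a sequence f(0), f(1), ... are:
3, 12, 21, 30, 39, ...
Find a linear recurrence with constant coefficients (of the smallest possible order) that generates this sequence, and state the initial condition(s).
Look for the lowest-order linear relation among consecutive terms.
Observation: consecutive differences are constant (= 9).
Check at n=2: 1·12 + 9 = 21. ✓

f(n) = f(n-1) + 9, f(0) = 3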